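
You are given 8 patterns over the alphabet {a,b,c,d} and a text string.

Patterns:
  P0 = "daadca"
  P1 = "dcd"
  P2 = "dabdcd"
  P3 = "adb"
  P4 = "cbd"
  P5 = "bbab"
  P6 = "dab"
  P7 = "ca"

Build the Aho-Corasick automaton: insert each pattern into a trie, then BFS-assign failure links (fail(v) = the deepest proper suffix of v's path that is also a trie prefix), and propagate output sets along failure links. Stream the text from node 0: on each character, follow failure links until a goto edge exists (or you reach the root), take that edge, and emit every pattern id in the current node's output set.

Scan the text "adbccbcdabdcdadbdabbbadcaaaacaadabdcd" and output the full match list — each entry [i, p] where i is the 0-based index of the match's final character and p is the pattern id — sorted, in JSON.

Build automaton:
Trie nodes:
  n0 'ε': a→13 b→19 c→16 d→1
  n1 'd': a→2 c→7
  n2 'da': a→3 b→9
  n3 'daa': d→4
  n4 'daad': c→5
  n5 'daadc': a→6
  n6 'daadca': ·  ←P0
  n7 'dc': d→8
  n8 'dcd': ·  ←P1
  n9 'dab': d→10  ←P6
  n10 'dabd': c→11
  n11 'dabdc': d→12
  n12 'dabdcd': ·  ←P2
  n13 'a': d→14
  n14 'ad': b→15
  n15 'adb': ·  ←P3
  n16 'c': a→23 b→17
  n17 'cb': d→18
  n18 'cbd': ·  ←P4
  n19 'b': b→20
  n20 'bb': a→21
  n21 'bba': b→22
  n22 'bbab': ·  ←P5
  n23 'ca': ·  ←P7

BFS fail/out derivation:
  n1('d'): parent n0 fail=0; on 'd' 0 → fail=0;  out ∅∪∅=∅
  n13('a'): parent n0 fail=0; on 'a' 0 → fail=0;  out ∅∪∅=∅
  n16('c'): parent n0 fail=0; on 'c' 0 → fail=0;  out ∅∪∅=∅
  n19('b'): parent n0 fail=0; on 'b' 0 → fail=0;  out ∅∪∅=∅
  n2('da'): parent n1 fail=0; on 'a' 0 → fail=13;  out ∅∪∅=∅
  n7('dc'): parent n1 fail=0; on 'c' 0 → fail=16;  out ∅∪∅=∅
  n14('ad'): parent n13 fail=0; on 'd' 0 → fail=1;  out ∅∪∅=∅
  n17('cb'): parent n16 fail=0; on 'b' 0 → fail=19;  out ∅∪∅=∅
  n20('bb'): parent n19 fail=0; on 'b' 0 → fail=19;  out ∅∪∅=∅
  n23('ca'): parent n16 fail=0; on 'a' 0 → fail=13;  out {7}∪∅={7}
  n3('daa'): parent n2 fail=13; on 'a' 13→0 → fail=13;  out ∅∪∅=∅
  n8('dcd'): parent n7 fail=16; on 'd' 16→0 → fail=1;  out {1}∪∅={1}
  n9('dab'): parent n2 fail=13; on 'b' 13→0 → fail=19;  out {6}∪∅={6}
  n15('adb'): parent n14 fail=1; on 'b' 1→0 → fail=19;  out {3}∪∅={3}
  n18('cbd'): parent n17 fail=19; on 'd' 19→0 → fail=1;  out {4}∪∅={4}
  n21('bba'): parent n20 fail=19; on 'a' 19→0 → fail=13;  out ∅∪∅=∅
  n4('daad'): parent n3 fail=13; on 'd' 13 → fail=14;  out ∅∪∅=∅
  n10('dabd'): parent n9 fail=19; on 'd' 19→0 → fail=1;  out ∅∪∅=∅
  n22('bbab'): parent n21 fail=13; on 'b' 13→0 → fail=19;  out {5}∪∅={5}
  n5('daadc'): parent n4 fail=14; on 'c' 14→1 → fail=7;  out ∅∪∅=∅
  n11('dabdc'): parent n10 fail=1; on 'c' 1 → fail=7;  out ∅∪∅=∅
  n6('daadca'): parent n5 fail=7; on 'a' 7→16 → fail=23;  out {0}∪{7}={0,7}
  n12('dabdcd'): parent n11 fail=7; on 'd' 7 → fail=8;  out {2}∪{1}={1,2}

Text stream:
i=0 'a': node 0→13
i=1 'd': node 13→14
i=2 'b': node 14→15  → match P3@[0:2]
i=3 'c': node 15→16 (fail-walked)
i=4 'c': node 16→16 (fail-walked)
i=5 'b': node 16→17
i=6 'c': node 17→16 (fail-walked)
i=7 'd': node 16→1 (fail-walked)
i=8 'a': node 1→2
i=9 'b': node 2→9  → match P6@[7:9]
i=10 'd': node 9→10
i=11 'c': node 10→11
i=12 'd': node 11→12  → match P1@[10:12],P2@[7:12]
i=13 'a': node 12→2 (fail-walked)
i=14 'd': node 2→14 (fail-walked)
i=15 'b': node 14→15  → match P3@[13:15]
i=16 'd': node 15→1 (fail-walked)
i=17 'a': node 1→2
i=18 'b': node 2→9  → match P6@[16:18]
i=19 'b': node 9→20 (fail-walked)
i=20 'b': node 20→20 (fail-walked)
i=21 'a': node 20→21
i=22 'd': node 21→14 (fail-walked)
i=23 'c': node 14→7 (fail-walked)
i=24 'a': node 7→23 (fail-walked)  → match P7@[23:24]
i=25 'a': node 23→13 (fail-walked)
i=26 'a': node 13→13 (fail-walked)
i=27 'a': node 13→13 (fail-walked)
i=28 'c': node 13→16 (fail-walked)
i=29 'a': node 16→23  → match P7@[28:29]
i=30 'a': node 23→13 (fail-walked)
i=31 'd': node 13→14
i=32 'a': node 14→2 (fail-walked)
i=33 'b': node 2→9  → match P6@[31:33]
i=34 'd': node 9→10
i=35 'c': node 10→11
i=36 'd': node 11→12  → match P1@[34:36],P2@[31:36]

Matches: [[2,3],[9,6],[12,1],[12,2],[15,3],[18,6],[24,7],[29,7],[33,6],[36,1],[36,2]]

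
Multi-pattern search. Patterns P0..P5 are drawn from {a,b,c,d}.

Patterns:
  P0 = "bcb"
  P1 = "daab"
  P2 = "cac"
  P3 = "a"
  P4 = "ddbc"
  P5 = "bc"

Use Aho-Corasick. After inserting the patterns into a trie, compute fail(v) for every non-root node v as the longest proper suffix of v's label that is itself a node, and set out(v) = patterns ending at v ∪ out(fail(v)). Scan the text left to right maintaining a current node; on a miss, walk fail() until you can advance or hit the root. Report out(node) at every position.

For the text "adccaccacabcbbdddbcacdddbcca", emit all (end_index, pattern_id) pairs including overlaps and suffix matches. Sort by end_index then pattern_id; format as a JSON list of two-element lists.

Build:
Trie (insert patterns):
  0='ε' goto a→11 b→1 c→8 d→4
  1='b' goto c→2
  2='bc' goto b→3  ←P5
  3='bcb' goto ·  ←P0
  4='d' goto a→5 d→12
  5='da' goto a→6
  6='daa' goto b→7
  7='daab' goto ·  ←P1
  8='c' goto a→9
  9='ca' goto c→10
  10='cac' goto ·  ←P2
  11='a' goto ·  ←P3
  12='dd' goto b→13
  13='ddb' goto c→14
  14='ddbc' goto ·  ←P4

Failure links (BFS by depth):
  fail(1) 'b': from fail(0)=0 chase 'b': 0 ⇒ 0;  out=∅∪out(0)=∅
  fail(4) 'd': from fail(0)=0 chase 'd': 0 ⇒ 0;  out=∅∪out(0)=∅
  fail(8) 'c': from fail(0)=0 chase 'c': 0 ⇒ 0;  out=∅∪out(0)=∅
  fail(11) 'a': from fail(0)=0 chase 'a': 0 ⇒ 0;  out={3}∪out(0)={3}
  fail(2) 'bc': from fail(1)=0 chase 'c': 0 ⇒ 8;  out={5}∪out(8)={5}
  fail(5) 'da': from fail(4)=0 chase 'a': 0 ⇒ 11;  out=∅∪out(11)={3}
  fail(9) 'ca': from fail(8)=0 chase 'a': 0 ⇒ 11;  out=∅∪out(11)={3}
  fail(12) 'dd': from fail(4)=0 chase 'd': 0 ⇒ 4;  out=∅∪out(4)=∅
  fail(3) 'bcb': from fail(2)=8 chase 'b': 8→0 ⇒ 1;  out={0}∪out(1)={0}
  fail(6) 'daa': from fail(5)=11 chase 'a': 11→0 ⇒ 11;  out=∅∪out(11)={3}
  fail(10) 'cac': from fail(9)=11 chase 'c': 11→0 ⇒ 8;  out={2}∪out(8)={2}
  fail(13) 'ddb': from fail(12)=4 chase 'b': 4→0 ⇒ 1;  out=∅∪out(1)=∅
  fail(7) 'daab': from fail(6)=11 chase 'b': 11→0 ⇒ 1;  out={1}∪out(1)={1}
  fail(14) 'ddbc': from fail(13)=1 chase 'c': 1 ⇒ 2;  out={4}∪out(2)={4,5}

Scan:
i=0 'a': node 0→11  emit P3@[0:0]
i=1 'd': node 11→4 (fail-walked)
i=2 'c': node 4→8 (fail-walked)
i=3 'c': node 8→8 (fail-walked)
i=4 'a': node 8→9  emit P3@[4:4]
i=5 'c': node 9→10  emit P2@[3:5]
i=6 'c': node 10→8 (fail-walked)
i=7 'a': node 8→9  emit P3@[7:7]
i=8 'c': node 9→10  emit P2@[6:8]
i=9 'a': node 10→9 (fail-walked)  emit P3@[9:9]
i=10 'b': node 9→1 (fail-walked)
i=11 'c': node 1→2  emit P5@[10:11]
i=12 'b': node 2→3  emit P0@[10:12]
i=13 'b': node 3→1 (fail-walked)
i=14 'd': node 1→4 (fail-walked)
i=15 'd': node 4→12
i=16 'd': node 12→12 (fail-walked)
i=17 'b': node 12→13
i=18 'c': node 13→14  emit P4@[15:18],P5@[17:18]
i=19 'a': node 14→9 (fail-walked)  emit P3@[19:19]
i=20 'c': node 9→10  emit P2@[18:20]
i=21 'd': node 10→4 (fail-walked)
i=22 'd': node 4→12
i=23 'd': node 12→12 (fail-walked)
i=24 'b': node 12→13
i=25 'c': node 13→14  emit P4@[22:25],P5@[24:25]
i=26 'c': node 14→8 (fail-walked)
i=27 'a': node 8→9  emit P3@[27:27]

Result: [[0,3],[4,3],[5,2],[7,3],[8,2],[9,3],[11,5],[12,0],[18,4],[18,5],[19,3],[20,2],[25,4],[25,5],[27,3]]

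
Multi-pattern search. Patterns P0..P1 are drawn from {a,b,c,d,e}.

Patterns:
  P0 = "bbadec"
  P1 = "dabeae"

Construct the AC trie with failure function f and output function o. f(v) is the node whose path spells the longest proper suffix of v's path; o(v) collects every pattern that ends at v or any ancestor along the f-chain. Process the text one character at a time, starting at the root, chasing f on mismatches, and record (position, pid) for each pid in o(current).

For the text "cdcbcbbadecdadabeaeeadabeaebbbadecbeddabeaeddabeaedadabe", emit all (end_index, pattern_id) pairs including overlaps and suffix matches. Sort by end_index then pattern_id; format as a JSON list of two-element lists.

Build:
Trie nodes:
  0='ε' goto b→1 d→7
  1='b' goto b→2
  2='bb' goto a→3
  3='bba' goto d→4
  4='bbad' goto e→5
  5='bbade' goto c→6
  6='bbadec' goto ·  ←P0
  7='d' goto a→8
  8='da' goto b→9
  9='dab' goto e→10
  10='dabe' goto a→11
  11='dabea' goto e→12
  12='dabeae' goto ·  ←P1

Failure links (BFS by depth):
  fail(1) 'b': from fail(0)=0 chase 'b': 0 ⇒ 0;  out=∅∪out(0)=∅
  fail(7) 'd': from fail(0)=0 chase 'd': 0 ⇒ 0;  out=∅∪out(0)=∅
  fail(2) 'bb': from fail(1)=0 chase 'b': 0 ⇒ 1;  out=∅∪out(1)=∅
  fail(8) 'da': from fail(7)=0 chase 'a': 0 ⇒ 0;  out=∅∪out(0)=∅
  fail(3) 'bba': from fail(2)=1 chase 'a': 1→0 ⇒ 0;  out=∅∪out(0)=∅
  fail(9) 'dab': from fail(8)=0 chase 'b': 0 ⇒ 1;  out=∅∪out(1)=∅
  fail(4) 'bbad': from fail(3)=0 chase 'd': 0 ⇒ 7;  out=∅∪out(7)=∅
  fail(10) 'dabe': from fail(9)=1 chase 'e': 1→0 ⇒ 0;  out=∅∪out(0)=∅
  fail(5) 'bbade': from fail(4)=7 chase 'e': 7→0 ⇒ 0;  out=∅∪out(0)=∅
  fail(11) 'dabea': from fail(10)=0 chase 'a': 0 ⇒ 0;  out=∅∪out(0)=∅
  fail(6) 'bbadec': from fail(5)=0 chase 'c': 0 ⇒ 0;  out={0}∪out(0)={0}
  fail(12) 'dabeae': from fail(11)=0 chase 'e': 0 ⇒ 0;  out={1}∪out(0)={1}

Text stream:
[0] read 'c'  n0⇒n0
[1] read 'd'  n0⇒n7
[2] read 'c'  n7⇒n0 ·f
[3] read 'b'  n0⇒n1
[4] read 'c'  n1⇒n0 ·f
[5] read 'b'  n0⇒n1
[6] read 'b'  n1⇒n2
[7] read 'a'  n2⇒n3
[8] read 'd'  n3⇒n4
[9] read 'e'  n4⇒n5
[10] read 'c'  n5⇒n6  ** P0@[5:10]
[11] read 'd'  n6⇒n7 ·f
[12] read 'a'  n7⇒n8
[13] read 'd'  n8⇒n7 ·f
[14] read 'a'  n7⇒n8
[15] read 'b'  n8⇒n9
[16] read 'e'  n9⇒n10
[17] read 'a'  n10⇒n11
[18] read 'e'  n11⇒n12  ** P1@[13:18]
[19] read 'e'  n12⇒n0 ·f
[20] read 'a'  n0⇒n0
[21] read 'd'  n0⇒n7
[22] read 'a'  n7⇒n8
[23] read 'b'  n8⇒n9
[24] read 'e'  n9⇒n10
[25] read 'a'  n10⇒n11
[26] read 'e'  n11⇒n12  ** P1@[21:26]
[27] read 'b'  n12⇒n1 ·f
[28] read 'b'  n1⇒n2
[29] read 'b'  n2⇒n2 ·f
[30] read 'a'  n2⇒n3
[31] read 'd'  n3⇒n4
[32] read 'e'  n4⇒n5
[33] read 'c'  n5⇒n6  ** P0@[28:33]
[34] read 'b'  n6⇒n1 ·f
[35] read 'e'  n1⇒n0 ·f
[36] read 'd'  n0⇒n7
[37] read 'd'  n7⇒n7 ·f
[38] read 'a'  n7⇒n8
[39] read 'b'  n8⇒n9
[40] read 'e'  n9⇒n10
[41] read 'a'  n10⇒n11
[42] read 'e'  n11⇒n12  ** P1@[37:42]
[43] read 'd'  n12⇒n7 ·f
[44] read 'd'  n7⇒n7 ·f
[45] read 'a'  n7⇒n8
[46] read 'b'  n8⇒n9
[47] read 'e'  n9⇒n10
[48] read 'a'  n10⇒n11
[49] read 'e'  n11⇒n12  ** P1@[44:49]
[50] read 'd'  n12⇒n7 ·f
[51] read 'a'  n7⇒n8
[52] read 'd'  n8⇒n7 ·f
[53] read 'a'  n7⇒n8
[54] read 'b'  n8⇒n9
[55] read 'e'  n9⇒n10

Matches: [[10,0],[18,1],[26,1],[33,0],[42,1],[49,1]]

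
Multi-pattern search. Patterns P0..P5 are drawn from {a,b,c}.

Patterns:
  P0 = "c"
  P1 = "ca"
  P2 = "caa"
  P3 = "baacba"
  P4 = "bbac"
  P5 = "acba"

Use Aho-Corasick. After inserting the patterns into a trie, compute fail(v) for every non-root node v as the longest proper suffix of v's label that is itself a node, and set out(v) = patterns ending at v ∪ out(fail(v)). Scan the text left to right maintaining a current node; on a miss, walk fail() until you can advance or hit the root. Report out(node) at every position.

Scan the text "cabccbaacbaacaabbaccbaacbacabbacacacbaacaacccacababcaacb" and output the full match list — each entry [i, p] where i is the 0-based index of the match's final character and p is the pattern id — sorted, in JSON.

Build:
Trie (insert patterns):
  0='ε' goto a→13 b→4 c→1
  1='c' goto a→2  ←P0
  2='ca' goto a→3  ←P1
  3='caa' goto ·  ←P2
  4='b' goto a→5 b→10
  5='ba' goto a→6
  6='baa' goto c→7
  7='baac' goto b→8
  8='baacb' goto a→9
  9='baacba' goto ·  ←P3
  10='bb' goto a→11
  11='bba' goto c→12
  12='bbac' goto ·  ←P4
  13='a' goto c→14
  14='ac' goto b→15
  15='acb' goto a→16
  16='acba' goto ·  ←P5

BFS fail/out derivation:
  n1('c'): parent n0 fail=0; on 'c' 0 → fail=0;  out {0}∪∅={0}
  n4('b'): parent n0 fail=0; on 'b' 0 → fail=0;  out ∅∪∅=∅
  n13('a'): parent n0 fail=0; on 'a' 0 → fail=0;  out ∅∪∅=∅
  n2('ca'): parent n1 fail=0; on 'a' 0 → fail=13;  out {1}∪∅={1}
  n5('ba'): parent n4 fail=0; on 'a' 0 → fail=13;  out ∅∪∅=∅
  n10('bb'): parent n4 fail=0; on 'b' 0 → fail=4;  out ∅∪∅=∅
  n14('ac'): parent n13 fail=0; on 'c' 0 → fail=1;  out ∅∪{0}={0}
  n3('caa'): parent n2 fail=13; on 'a' 13→0 → fail=13;  out {2}∪∅={2}
  n6('baa'): parent n5 fail=13; on 'a' 13→0 → fail=13;  out ∅∪∅=∅
  n11('bba'): parent n10 fail=4; on 'a' 4 → fail=5;  out ∅∪∅=∅
  n15('acb'): parent n14 fail=1; on 'b' 1→0 → fail=4;  out ∅∪∅=∅
  n7('baac'): parent n6 fail=13; on 'c' 13 → fail=14;  out ∅∪{0}={0}
  n12('bbac'): parent n11 fail=5; on 'c' 5→13 → fail=14;  out {4}∪{0}={0,4}
  n16('acba'): parent n15 fail=4; on 'a' 4 → fail=5;  out {5}∪∅={5}
  n8('baacb'): parent n7 fail=14; on 'b' 14 → fail=15;  out ∅∪∅=∅
  n9('baacba'): parent n8 fail=15; on 'a' 15 → fail=16;  out {3}∪{5}={3,5}

Text stream:
i=0 'c': node 0→1  → match P0@[0:0]
i=1 'a': node 1→2  → match P1@[0:1]
i=2 'b': node 2→4 ·f
i=3 'c': node 4→1 ·f  → match P0@[3:3]
i=4 'c': node 1→1 ·f  → match P0@[4:4]
i=5 'b': node 1→4 ·f
i=6 'a': node 4→5
i=7 'a': node 5→6
i=8 'c': node 6→7  → match P0@[8:8]
i=9 'b': node 7→8
i=10 'a': node 8→9  → match P3@[5:10],P5@[7:10]
i=11 'a': node 9→6 ·f
i=12 'c': node 6→7  → match P0@[12:12]
i=13 'a': node 7→2 ·f  → match P1@[12:13]
i=14 'a': node 2→3  → match P2@[12:14]
i=15 'b': node 3→4 ·f
i=16 'b': node 4→10
i=17 'a': node 10→11
i=18 'c': node 11→12  → match P0@[18:18],P4@[15:18]
i=19 'c': node 12→1 ·f  → match P0@[19:19]
i=20 'b': node 1→4 ·f
i=21 'a': node 4→5
i=22 'a': node 5→6
i=23 'c': node 6→7  → match P0@[23:23]
i=24 'b': node 7→8
i=25 'a': node 8→9  → match P3@[20:25],P5@[22:25]
i=26 'c': node 9→14 ·f  → match P0@[26:26]
i=27 'a': node 14→2 ·f  → match P1@[26:27]
i=28 'b': node 2→4 ·f
i=29 'b': node 4→10
i=30 'a': node 10→11
i=31 'c': node 11→12  → match P0@[31:31],P4@[28:31]
i=32 'a': node 12→2 ·f  → match P1@[31:32]
i=33 'c': node 2→14 ·f  → match P0@[33:33]
i=34 'a': node 14→2 ·f  → match P1@[33:34]
i=35 'c': node 2→14 ·f  → match P0@[35:35]
i=36 'b': node 14→15
i=37 'a': node 15→16  → match P5@[34:37]
i=38 'a': node 16→6 ·f
i=39 'c': node 6→7  → match P0@[39:39]
i=40 'a': node 7→2 ·f  → match P1@[39:40]
i=41 'a': node 2→3  → match P2@[39:41]
i=42 'c': node 3→14 ·f  → match P0@[42:42]
i=43 'c': node 14→1 ·f  → match P0@[43:43]
i=44 'c': node 1→1 ·f  → match P0@[44:44]
i=45 'a': node 1→2  → match P1@[44:45]
i=46 'c': node 2→14 ·f  → match P0@[46:46]
i=47 'a': node 14→2 ·f  → match P1@[46:47]
i=48 'b': node 2→4 ·f
i=49 'a': node 4→5
i=50 'b': node 5→4 ·f
i=51 'c': node 4→1 ·f  → match P0@[51:51]
i=52 'a': node 1→2  → match P1@[51:52]
i=53 'a': node 2→3  → match P2@[51:53]
i=54 'c': node 3→14 ·f  → match P0@[54:54]
i=55 'b': node 14→15

Matches: [[0,0],[1,1],[3,0],[4,0],[8,0],[10,3],[10,5],[12,0],[13,1],[14,2],[18,0],[18,4],[19,0],[23,0],[25,3],[25,5],[26,0],[27,1],[31,0],[31,4],[32,1],[33,0],[34,1],[35,0],[37,5],[39,0],[40,1],[41,2],[42,0],[43,0],[44,0],[45,1],[46,0],[47,1],[51,0],[52,1],[53,2],[54,0]]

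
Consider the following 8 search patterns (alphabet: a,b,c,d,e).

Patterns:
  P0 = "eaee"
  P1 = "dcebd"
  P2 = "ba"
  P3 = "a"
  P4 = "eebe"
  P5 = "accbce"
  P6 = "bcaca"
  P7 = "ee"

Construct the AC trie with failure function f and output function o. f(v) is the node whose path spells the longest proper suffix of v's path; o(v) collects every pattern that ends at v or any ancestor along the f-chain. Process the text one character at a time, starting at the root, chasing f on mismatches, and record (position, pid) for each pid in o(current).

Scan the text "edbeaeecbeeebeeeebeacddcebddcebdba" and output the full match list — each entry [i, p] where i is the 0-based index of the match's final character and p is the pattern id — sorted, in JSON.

Build automaton:
Trie (insert patterns):
  0='ε' goto a→12 b→10 d→5 e→1
  1='e' goto a→2 e→13
  2='ea' goto e→3
  3='eae' goto e→4
  4='eaee' goto ·  [P0 ends]
  5='d' goto c→6
  6='dc' goto e→7
  7='dce' goto b→8
  8='dceb' goto d→9
  9='dcebd' goto ·  [P1 ends]
  10='b' goto a→11 c→21
  11='ba' goto ·  [P2 ends]
  12='a' goto c→16  [P3 ends]
  13='ee' goto b→14  [P7 ends]
  14='eeb' goto e→15
  15='eebe' goto ·  [P4 ends]
  16='ac' goto c→17
  17='acc' goto b→18
  18='accb' goto c→19
  19='accbc' goto e→20
  20='accbce' goto ·  [P5 ends]
  21='bc' goto a→22
  22='bca' goto c→23
  23='bcac' goto a→24
  24='bcaca' goto ·  [P6 ends]

Failure links (BFS by depth):
  fail(1) 'e': from fail(0)=0 chase 'e': 0 ⇒ 0;  out=∅∪out(0)=∅
  fail(5) 'd': from fail(0)=0 chase 'd': 0 ⇒ 0;  out=∅∪out(0)=∅
  fail(10) 'b': from fail(0)=0 chase 'b': 0 ⇒ 0;  out=∅∪out(0)=∅
  fail(12) 'a': from fail(0)=0 chase 'a': 0 ⇒ 0;  out={3}∪out(0)={3}
  fail(2) 'ea': from fail(1)=0 chase 'a': 0 ⇒ 12;  out=∅∪out(12)={3}
  fail(6) 'dc': from fail(5)=0 chase 'c': 0 ⇒ 0;  out=∅∪out(0)=∅
  fail(11) 'ba': from fail(10)=0 chase 'a': 0 ⇒ 12;  out={2}∪out(12)={2,3}
  fail(13) 'ee': from fail(1)=0 chase 'e': 0 ⇒ 1;  out={7}∪out(1)={7}
  fail(16) 'ac': from fail(12)=0 chase 'c': 0 ⇒ 0;  out=∅∪out(0)=∅
  fail(21) 'bc': from fail(10)=0 chase 'c': 0 ⇒ 0;  out=∅∪out(0)=∅
  fail(3) 'eae': from fail(2)=12 chase 'e': 12→0 ⇒ 1;  out=∅∪out(1)=∅
  fail(7) 'dce': from fail(6)=0 chase 'e': 0 ⇒ 1;  out=∅∪out(1)=∅
  fail(14) 'eeb': from fail(13)=1 chase 'b': 1→0 ⇒ 10;  out=∅∪out(10)=∅
  fail(17) 'acc': from fail(16)=0 chase 'c': 0 ⇒ 0;  out=∅∪out(0)=∅
  fail(22) 'bca': from fail(21)=0 chase 'a': 0 ⇒ 12;  out=∅∪out(12)={3}
  fail(4) 'eaee': from fail(3)=1 chase 'e': 1 ⇒ 13;  out={0}∪out(13)={0,7}
  fail(8) 'dceb': from fail(7)=1 chase 'b': 1→0 ⇒ 10;  out=∅∪out(10)=∅
  fail(15) 'eebe': from fail(14)=10 chase 'e': 10→0 ⇒ 1;  out={4}∪out(1)={4}
  fail(18) 'accb': from fail(17)=0 chase 'b': 0 ⇒ 10;  out=∅∪out(10)=∅
  fail(23) 'bcac': from fail(22)=12 chase 'c': 12 ⇒ 16;  out=∅∪out(16)=∅
  fail(9) 'dcebd': from fail(8)=10 chase 'd': 10→0 ⇒ 5;  out={1}∪out(5)={1}
  fail(19) 'accbc': from fail(18)=10 chase 'c': 10 ⇒ 21;  out=∅∪out(21)=∅
  fail(24) 'bcaca': from fail(23)=16 chase 'a': 16→0 ⇒ 12;  out={6}∪out(12)={3,6}
  fail(20) 'accbce': from fail(19)=21 chase 'e': 21→0 ⇒ 1;  out={5}∪out(1)={5}

Text stream:
[0] read 'e'  n0⇒n1
[1] read 'd'  n1⇒n5 ·f
[2] read 'b'  n5⇒n10 ·f
[3] read 'e'  n10⇒n1 ·f
[4] read 'a'  n1⇒n2  emit P3@[4:4]
[5] read 'e'  n2⇒n3
[6] read 'e'  n3⇒n4  emit P0@[3:6],P7@[5:6]
[7] read 'c'  n4⇒n0 ·f
[8] read 'b'  n0⇒n10
[9] read 'e'  n10⇒n1 ·f
[10] read 'e'  n1⇒n13  emit P7@[9:10]
[11] read 'e'  n13⇒n13 ·f  emit P7@[10:11]
[12] read 'b'  n13⇒n14
[13] read 'e'  n14⇒n15  emit P4@[10:13]
[14] read 'e'  n15⇒n13 ·f  emit P7@[13:14]
[15] read 'e'  n13⇒n13 ·f  emit P7@[14:15]
[16] read 'e'  n13⇒n13 ·f  emit P7@[15:16]
[17] read 'b'  n13⇒n14
[18] read 'e'  n14⇒n15  emit P4@[15:18]
[19] read 'a'  n15⇒n2 ·f  emit P3@[19:19]
[20] read 'c'  n2⇒n16 ·f
[21] read 'd'  n16⇒n5 ·f
[22] read 'd'  n5⇒n5 ·f
[23] read 'c'  n5⇒n6
[24] read 'e'  n6⇒n7
[25] read 'b'  n7⇒n8
[26] read 'd'  n8⇒n9  emit P1@[22:26]
[27] read 'd'  n9⇒n5 ·f
[28] read 'c'  n5⇒n6
[29] read 'e'  n6⇒n7
[30] read 'b'  n7⇒n8
[31] read 'd'  n8⇒n9  emit P1@[27:31]
[32] read 'b'  n9⇒n10 ·f
[33] read 'a'  n10⇒n11  emit P2@[32:33],P3@[33:33]

Result: [[4,3],[6,0],[6,7],[10,7],[11,7],[13,4],[14,7],[15,7],[16,7],[18,4],[19,3],[26,1],[31,1],[33,2],[33,3]]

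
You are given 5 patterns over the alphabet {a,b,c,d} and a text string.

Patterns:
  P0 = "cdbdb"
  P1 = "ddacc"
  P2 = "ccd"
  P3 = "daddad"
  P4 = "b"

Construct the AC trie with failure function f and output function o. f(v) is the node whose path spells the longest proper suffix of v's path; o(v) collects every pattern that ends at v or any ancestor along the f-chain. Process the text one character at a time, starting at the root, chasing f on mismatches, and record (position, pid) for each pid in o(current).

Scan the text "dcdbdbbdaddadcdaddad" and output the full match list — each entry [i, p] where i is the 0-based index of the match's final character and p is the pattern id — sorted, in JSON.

Build automaton:
Trie nodes:
  0='ε' goto b→18 c→1 d→6
  1='c' goto c→11 d→2
  2='cd' goto b→3
  3='cdb' goto d→4
  4='cdbd' goto b→5
  5='cdbdb' goto ·  ←P0
  6='d' goto a→13 d→7
  7='dd' goto a→8
  8='dda' goto c→9
  9='ddac' goto c→10
  10='ddacc' goto ·  ←P1
  11='cc' goto d→12
  12='ccd' goto ·  ←P2
  13='da' goto d→14
  14='dad' goto d→15
  15='dadd' goto a→16
  16='dadda' goto d→17
  17='daddad' goto ·  ←P3
  18='b' goto ·  ←P4

Failure links (BFS by depth):
  fail(1) 'c': from fail(0)=0 chase 'c': 0 ⇒ 0;  out=∅∪out(0)=∅
  fail(6) 'd': from fail(0)=0 chase 'd': 0 ⇒ 0;  out=∅∪out(0)=∅
  fail(18) 'b': from fail(0)=0 chase 'b': 0 ⇒ 0;  out={4}∪out(0)={4}
  fail(2) 'cd': from fail(1)=0 chase 'd': 0 ⇒ 6;  out=∅∪out(6)=∅
  fail(7) 'dd': from fail(6)=0 chase 'd': 0 ⇒ 6;  out=∅∪out(6)=∅
  fail(11) 'cc': from fail(1)=0 chase 'c': 0 ⇒ 1;  out=∅∪out(1)=∅
  fail(13) 'da': from fail(6)=0 chase 'a': 0 ⇒ 0;  out=∅∪out(0)=∅
  fail(3) 'cdb': from fail(2)=6 chase 'b': 6→0 ⇒ 18;  out=∅∪out(18)={4}
  fail(8) 'dda': from fail(7)=6 chase 'a': 6 ⇒ 13;  out=∅∪out(13)=∅
  fail(12) 'ccd': from fail(11)=1 chase 'd': 1 ⇒ 2;  out={2}∪out(2)={2}
  fail(14) 'dad': from fail(13)=0 chase 'd': 0 ⇒ 6;  out=∅∪out(6)=∅
  fail(4) 'cdbd': from fail(3)=18 chase 'd': 18→0 ⇒ 6;  out=∅∪out(6)=∅
  fail(9) 'ddac': from fail(8)=13 chase 'c': 13→0 ⇒ 1;  out=∅∪out(1)=∅
  fail(15) 'dadd': from fail(14)=6 chase 'd': 6 ⇒ 7;  out=∅∪out(7)=∅
  fail(5) 'cdbdb': from fail(4)=6 chase 'b': 6→0 ⇒ 18;  out={0}∪out(18)={0,4}
  fail(10) 'ddacc': from fail(9)=1 chase 'c': 1 ⇒ 11;  out={1}∪out(11)={1}
  fail(16) 'dadda': from fail(15)=7 chase 'a': 7 ⇒ 8;  out=∅∪out(8)=∅
  fail(17) 'daddad': from fail(16)=8 chase 'd': 8→13 ⇒ 14;  out={3}∪out(14)={3}

Scan:
i=0 'd': node 0→6
i=1 'c': node 6→1 ·f
i=2 'd': node 1→2
i=3 'b': node 2→3  → match P4@[3:3]
i=4 'd': node 3→4
i=5 'b': node 4→5  → match P0@[1:5],P4@[5:5]
i=6 'b': node 5→18 ·f  → match P4@[6:6]
i=7 'd': node 18→6 ·f
i=8 'a': node 6→13
i=9 'd': node 13→14
i=10 'd': node 14→15
i=11 'a': node 15→16
i=12 'd': node 16→17  → match P3@[7:12]
i=13 'c': node 17→1 ·f
i=14 'd': node 1→2
i=15 'a': node 2→13 ·f
i=16 'd': node 13→14
i=17 'd': node 14→15
i=18 'a': node 15→16
i=19 'd': node 16→17  → match P3@[14:19]

All matches (sorted): [[3,4],[5,0],[5,4],[6,4],[12,3],[19,3]]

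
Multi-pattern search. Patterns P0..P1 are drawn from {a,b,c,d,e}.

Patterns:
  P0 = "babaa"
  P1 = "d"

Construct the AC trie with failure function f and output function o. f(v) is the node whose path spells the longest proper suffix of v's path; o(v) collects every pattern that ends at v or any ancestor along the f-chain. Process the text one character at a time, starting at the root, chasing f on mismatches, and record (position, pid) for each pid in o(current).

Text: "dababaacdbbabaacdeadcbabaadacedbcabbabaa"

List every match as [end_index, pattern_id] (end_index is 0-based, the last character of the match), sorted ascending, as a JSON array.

Build:
Trie (insert patterns):
  0='ε' goto b→1 d→6
  1='b' goto a→2
  2='ba' goto b→3
  3='bab' goto a→4
  4='baba' goto a→5
  5='babaa' goto ·  [P0 ends]
  6='d' goto ·  [P1 ends]

Failure links (BFS by depth):
  n1('b'): parent n0 fail=0; on 'b' 0 → fail=0;  out ∅∪∅=∅
  n6('d'): parent n0 fail=0; on 'd' 0 → fail=0;  out {1}∪∅={1}
  n2('ba'): parent n1 fail=0; on 'a' 0 → fail=0;  out ∅∪∅=∅
  n3('bab'): parent n2 fail=0; on 'b' 0 → fail=1;  out ∅∪∅=∅
  n4('baba'): parent n3 fail=1; on 'a' 1 → fail=2;  out ∅∪∅=∅
  n5('babaa'): parent n4 fail=2; on 'a' 2→0 → fail=0;  out {0}∪∅={0}

Scan:
i=0 'd': node 0→6  emit P1@[0:0]
i=1 'a': node 6→0 ·f
i=2 'b': node 0→1
i=3 'a': node 1→2
i=4 'b': node 2→3
i=5 'a': node 3→4
i=6 'a': node 4→5  emit P0@[2:6]
i=7 'c': node 5→0 ·f
i=8 'd': node 0→6  emit P1@[8:8]
i=9 'b': node 6→1 ·f
i=10 'b': node 1→1 ·f
i=11 'a': node 1→2
i=12 'b': node 2→3
i=13 'a': node 3→4
i=14 'a': node 4→5  emit P0@[10:14]
i=15 'c': node 5→0 ·f
i=16 'd': node 0→6  emit P1@[16:16]
i=17 'e': node 6→0 ·f
i=18 'a': node 0→0
i=19 'd': node 0→6  emit P1@[19:19]
i=20 'c': node 6→0 ·f
i=21 'b': node 0→1
i=22 'a': node 1→2
i=23 'b': node 2→3
i=24 'a': node 3→4
i=25 'a': node 4→5  emit P0@[21:25]
i=26 'd': node 5→6 ·f  emit P1@[26:26]
i=27 'a': node 6→0 ·f
i=28 'c': node 0→0
i=29 'e': node 0→0
i=30 'd': node 0→6  emit P1@[30:30]
i=31 'b': node 6→1 ·f
i=32 'c': node 1→0 ·f
i=33 'a': node 0→0
i=34 'b': node 0→1
i=35 'b': node 1→1 ·f
i=36 'a': node 1→2
i=37 'b': node 2→3
i=38 'a': node 3→4
i=39 'a': node 4→5  emit P0@[35:39]

Matches: [[0,1],[6,0],[8,1],[14,0],[16,1],[19,1],[25,0],[26,1],[30,1],[39,0]]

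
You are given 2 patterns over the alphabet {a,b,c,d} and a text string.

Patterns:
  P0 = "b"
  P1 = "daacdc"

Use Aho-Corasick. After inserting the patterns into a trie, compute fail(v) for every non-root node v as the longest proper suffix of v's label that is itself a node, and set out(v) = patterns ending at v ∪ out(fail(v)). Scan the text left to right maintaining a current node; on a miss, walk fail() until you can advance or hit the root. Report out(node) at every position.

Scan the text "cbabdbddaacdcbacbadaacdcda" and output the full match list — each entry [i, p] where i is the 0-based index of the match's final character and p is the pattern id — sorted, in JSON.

Build:
Trie (insert patterns):
  n0 'ε': b→1 d→2
  n1 'b': ·  [P0 ends]
  n2 'd': a→3
  n3 'da': a→4
  n4 'daa': c→5
  n5 'daac': d→6
  n6 'daacd': c→7
  n7 'daacdc': ·  [P1 ends]

BFS fail/out derivation:
  fail(1) 'b': from fail(0)=0 chase 'b': 0 ⇒ 0;  out={0}∪out(0)={0}
  fail(2) 'd': from fail(0)=0 chase 'd': 0 ⇒ 0;  out=∅∪out(0)=∅
  fail(3) 'da': from fail(2)=0 chase 'a': 0 ⇒ 0;  out=∅∪out(0)=∅
  fail(4) 'daa': from fail(3)=0 chase 'a': 0 ⇒ 0;  out=∅∪out(0)=∅
  fail(5) 'daac': from fail(4)=0 chase 'c': 0 ⇒ 0;  out=∅∪out(0)=∅
  fail(6) 'daacd': from fail(5)=0 chase 'd': 0 ⇒ 2;  out=∅∪out(2)=∅
  fail(7) 'daacdc': from fail(6)=2 chase 'c': 2→0 ⇒ 0;  out={1}∪out(0)={1}

Scan:
[0] read 'c'  n0⇒n0
[1] read 'b'  n0⇒n1  → match P0@[1:1]
[2] read 'a'  n1⇒n0 (fail-walked)
[3] read 'b'  n0⇒n1  → match P0@[3:3]
[4] read 'd'  n1⇒n2 (fail-walked)
[5] read 'b'  n2⇒n1 (fail-walked)  → match P0@[5:5]
[6] read 'd'  n1⇒n2 (fail-walked)
[7] read 'd'  n2⇒n2 (fail-walked)
[8] read 'a'  n2⇒n3
[9] read 'a'  n3⇒n4
[10] read 'c'  n4⇒n5
[11] read 'd'  n5⇒n6
[12] read 'c'  n6⇒n7  → match P1@[7:12]
[13] read 'b'  n7⇒n1 (fail-walked)  → match P0@[13:13]
[14] read 'a'  n1⇒n0 (fail-walked)
[15] read 'c'  n0⇒n0
[16] read 'b'  n0⇒n1  → match P0@[16:16]
[17] read 'a'  n1⇒n0 (fail-walked)
[18] read 'd'  n0⇒n2
[19] read 'a'  n2⇒n3
[20] read 'a'  n3⇒n4
[21] read 'c'  n4⇒n5
[22] read 'd'  n5⇒n6
[23] read 'c'  n6⇒n7  → match P1@[18:23]
[24] read 'd'  n7⇒n2 (fail-walked)
[25] read 'a'  n2⇒n3

All matches (sorted): [[1,0],[3,0],[5,0],[12,1],[13,0],[16,0],[23,1]]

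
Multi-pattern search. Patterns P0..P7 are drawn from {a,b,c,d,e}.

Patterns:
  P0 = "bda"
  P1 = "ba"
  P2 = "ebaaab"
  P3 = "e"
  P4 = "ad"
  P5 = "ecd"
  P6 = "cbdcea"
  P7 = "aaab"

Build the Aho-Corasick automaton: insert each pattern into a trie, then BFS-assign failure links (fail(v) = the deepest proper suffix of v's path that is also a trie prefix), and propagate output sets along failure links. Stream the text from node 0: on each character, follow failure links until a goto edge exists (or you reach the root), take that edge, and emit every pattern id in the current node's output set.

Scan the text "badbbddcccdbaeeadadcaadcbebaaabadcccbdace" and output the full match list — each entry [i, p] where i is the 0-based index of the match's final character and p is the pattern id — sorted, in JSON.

Build:
Trie nodes:
  0='ε' goto a→11 b→1 c→15 e→5
  1='b' goto a→4 d→2
  2='bd' goto a→3
  3='bda' goto ·  ←P0
  4='ba' goto ·  ←P1
  5='e' goto b→6 c→13  ←P3
  6='eb' goto a→7
  7='eba' goto a→8
  8='ebaa' goto a→9
  9='ebaaa' goto b→10
  10='ebaaab' goto ·  ←P2
  11='a' goto a→21 d→12
  12='ad' goto ·  ←P4
  13='ec' goto d→14
  14='ecd' goto ·  ←P5
  15='c' goto b→16
  16='cb' goto d→17
  17='cbd' goto c→18
  18='cbdc' goto e→19
  19='cbdce' goto a→20
  20='cbdcea' goto ·  ←P6
  21='aa' goto a→22
  22='aaa' goto b→23
  23='aaab' goto ·  ←P7

Failure links (BFS by depth):
  fail(1) 'b': from fail(0)=0 chase 'b': 0 ⇒ 0;  out=∅∪out(0)=∅
  fail(5) 'e': from fail(0)=0 chase 'e': 0 ⇒ 0;  out={3}∪out(0)={3}
  fail(11) 'a': from fail(0)=0 chase 'a': 0 ⇒ 0;  out=∅∪out(0)=∅
  fail(15) 'c': from fail(0)=0 chase 'c': 0 ⇒ 0;  out=∅∪out(0)=∅
  fail(2) 'bd': from fail(1)=0 chase 'd': 0 ⇒ 0;  out=∅∪out(0)=∅
  fail(4) 'ba': from fail(1)=0 chase 'a': 0 ⇒ 11;  out={1}∪out(11)={1}
  fail(6) 'eb': from fail(5)=0 chase 'b': 0 ⇒ 1;  out=∅∪out(1)=∅
  fail(12) 'ad': from fail(11)=0 chase 'd': 0 ⇒ 0;  out={4}∪out(0)={4}
  fail(13) 'ec': from fail(5)=0 chase 'c': 0 ⇒ 15;  out=∅∪out(15)=∅
  fail(16) 'cb': from fail(15)=0 chase 'b': 0 ⇒ 1;  out=∅∪out(1)=∅
  fail(21) 'aa': from fail(11)=0 chase 'a': 0 ⇒ 11;  out=∅∪out(11)=∅
  fail(3) 'bda': from fail(2)=0 chase 'a': 0 ⇒ 11;  out={0}∪out(11)={0}
  fail(7) 'eba': from fail(6)=1 chase 'a': 1 ⇒ 4;  out=∅∪out(4)={1}
  fail(14) 'ecd': from fail(13)=15 chase 'd': 15→0 ⇒ 0;  out={5}∪out(0)={5}
  fail(17) 'cbd': from fail(16)=1 chase 'd': 1 ⇒ 2;  out=∅∪out(2)=∅
  fail(22) 'aaa': from fail(21)=11 chase 'a': 11 ⇒ 21;  out=∅∪out(21)=∅
  fail(8) 'ebaa': from fail(7)=4 chase 'a': 4→11 ⇒ 21;  out=∅∪out(21)=∅
  fail(18) 'cbdc': from fail(17)=2 chase 'c': 2→0 ⇒ 15;  out=∅∪out(15)=∅
  fail(23) 'aaab': from fail(22)=21 chase 'b': 21→11→0 ⇒ 1;  out={7}∪out(1)={7}
  fail(9) 'ebaaa': from fail(8)=21 chase 'a': 21 ⇒ 22;  out=∅∪out(22)=∅
  fail(19) 'cbdce': from fail(18)=15 chase 'e': 15→0 ⇒ 5;  out=∅∪out(5)={3}
  fail(10) 'ebaaab': from fail(9)=22 chase 'b': 22 ⇒ 23;  out={2}∪out(23)={2,7}
  fail(20) 'cbdcea': from fail(19)=5 chase 'a': 5→0 ⇒ 11;  out={6}∪out(11)={6}

Scan:
[0] read 'b'  n0⇒n1
[1] read 'a'  n1⇒n4  emit P1@[0:1]
[2] read 'd'  n4⇒n12 ·f  emit P4@[1:2]
[3] read 'b'  n12⇒n1 ·f
[4] read 'b'  n1⇒n1 ·f
[5] read 'd'  n1⇒n2
[6] read 'd'  n2⇒n0 ·f
[7] read 'c'  n0⇒n15
[8] read 'c'  n15⇒n15 ·f
[9] read 'c'  n15⇒n15 ·f
[10] read 'd'  n15⇒n0 ·f
[11] read 'b'  n0⇒n1
[12] read 'a'  n1⇒n4  emit P1@[11:12]
[13] read 'e'  n4⇒n5 ·f  emit P3@[13:13]
[14] read 'e'  n5⇒n5 ·f  emit P3@[14:14]
[15] read 'a'  n5⇒n11 ·f
[16] read 'd'  n11⇒n12  emit P4@[15:16]
[17] read 'a'  n12⇒n11 ·f
[18] read 'd'  n11⇒n12  emit P4@[17:18]
[19] read 'c'  n12⇒n15 ·f
[20] read 'a'  n15⇒n11 ·f
[21] read 'a'  n11⇒n21
[22] read 'd'  n21⇒n12 ·f  emit P4@[21:22]
[23] read 'c'  n12⇒n15 ·f
[24] read 'b'  n15⇒n16
[25] read 'e'  n16⇒n5 ·f  emit P3@[25:25]
[26] read 'b'  n5⇒n6
[27] read 'a'  n6⇒n7  emit P1@[26:27]
[28] read 'a'  n7⇒n8
[29] read 'a'  n8⇒n9
[30] read 'b'  n9⇒n10  emit P2@[25:30],P7@[27:30]
[31] read 'a'  n10⇒n4 ·f  emit P1@[30:31]
[32] read 'd'  n4⇒n12 ·f  emit P4@[31:32]
[33] read 'c'  n12⇒n15 ·f
[34] read 'c'  n15⇒n15 ·f
[35] read 'c'  n15⇒n15 ·f
[36] read 'b'  n15⇒n16
[37] read 'd'  n16⇒n17
[38] read 'a'  n17⇒n3 ·f  emit P0@[36:38]
[39] read 'c'  n3⇒n15 ·f
[40] read 'e'  n15⇒n5 ·f  emit P3@[40:40]

Matches: [[1,1],[2,4],[12,1],[13,3],[14,3],[16,4],[18,4],[22,4],[25,3],[27,1],[30,2],[30,7],[31,1],[32,4],[38,0],[40,3]]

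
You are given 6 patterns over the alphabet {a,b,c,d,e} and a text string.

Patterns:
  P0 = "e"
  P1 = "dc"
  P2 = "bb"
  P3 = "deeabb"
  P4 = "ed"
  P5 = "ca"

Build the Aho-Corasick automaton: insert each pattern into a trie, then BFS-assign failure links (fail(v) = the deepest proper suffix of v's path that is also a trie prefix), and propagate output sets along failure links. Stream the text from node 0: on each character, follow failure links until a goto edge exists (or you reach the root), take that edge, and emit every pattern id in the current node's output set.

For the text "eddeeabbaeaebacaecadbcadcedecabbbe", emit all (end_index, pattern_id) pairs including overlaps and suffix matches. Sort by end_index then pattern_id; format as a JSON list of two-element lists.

Build:
Trie (insert patterns):
  0='ε' goto b→4 c→12 d→2 e→1
  1='e' goto d→11  ←P0
  2='d' goto c→3 e→6
  3='dc' goto ·  ←P1
  4='b' goto b→5
  5='bb' goto ·  ←P2
  6='de' goto e→7
  7='dee' goto a→8
  8='deea' goto b→9
  9='deeab' goto b→10
  10='deeabb' goto ·  ←P3
  11='ed' goto ·  ←P4
  12='c' goto a→13
  13='ca' goto ·  ←P5

BFS fail/out derivation:
  fail(1) 'e': from fail(0)=0 chase 'e': 0 ⇒ 0;  out={0}∪out(0)={0}
  fail(2) 'd': from fail(0)=0 chase 'd': 0 ⇒ 0;  out=∅∪out(0)=∅
  fail(4) 'b': from fail(0)=0 chase 'b': 0 ⇒ 0;  out=∅∪out(0)=∅
  fail(12) 'c': from fail(0)=0 chase 'c': 0 ⇒ 0;  out=∅∪out(0)=∅
  fail(3) 'dc': from fail(2)=0 chase 'c': 0 ⇒ 12;  out={1}∪out(12)={1}
  fail(5) 'bb': from fail(4)=0 chase 'b': 0 ⇒ 4;  out={2}∪out(4)={2}
  fail(6) 'de': from fail(2)=0 chase 'e': 0 ⇒ 1;  out=∅∪out(1)={0}
  fail(11) 'ed': from fail(1)=0 chase 'd': 0 ⇒ 2;  out={4}∪out(2)={4}
  fail(13) 'ca': from fail(12)=0 chase 'a': 0 ⇒ 0;  out={5}∪out(0)={5}
  fail(7) 'dee': from fail(6)=1 chase 'e': 1→0 ⇒ 1;  out=∅∪out(1)={0}
  fail(8) 'deea': from fail(7)=1 chase 'a': 1→0 ⇒ 0;  out=∅∪out(0)=∅
  fail(9) 'deeab': from fail(8)=0 chase 'b': 0 ⇒ 4;  out=∅∪out(4)=∅
  fail(10) 'deeabb': from fail(9)=4 chase 'b': 4 ⇒ 5;  out={3}∪out(5)={2,3}

Scan:
pos 0 'e': at 1  ** P0@[0:0]
pos 1 'd': at 11  ** P4@[0:1]
pos 2 'd': at 2 (fail-walked)
pos 3 'e': at 6  ** P0@[3:3]
pos 4 'e': at 7  ** P0@[4:4]
pos 5 'a': at 8
pos 6 'b': at 9
pos 7 'b': at 10  ** P2@[6:7],P3@[2:7]
pos 8 'a': at 0 (fail-walked)
pos 9 'e': at 1  ** P0@[9:9]
pos 10 'a': at 0 (fail-walked)
pos 11 'e': at 1  ** P0@[11:11]
pos 12 'b': at 4 (fail-walked)
pos 13 'a': at 0 (fail-walked)
pos 14 'c': at 12
pos 15 'a': at 13  ** P5@[14:15]
pos 16 'e': at 1 (fail-walked)  ** P0@[16:16]
pos 17 'c': at 12 (fail-walked)
pos 18 'a': at 13  ** P5@[17:18]
pos 19 'd': at 2 (fail-walked)
pos 20 'b': at 4 (fail-walked)
pos 21 'c': at 12 (fail-walked)
pos 22 'a': at 13  ** P5@[21:22]
pos 23 'd': at 2 (fail-walked)
pos 24 'c': at 3  ** P1@[23:24]
pos 25 'e': at 1 (fail-walked)  ** P0@[25:25]
pos 26 'd': at 11  ** P4@[25:26]
pos 27 'e': at 6 (fail-walked)  ** P0@[27:27]
pos 28 'c': at 12 (fail-walked)
pos 29 'a': at 13  ** P5@[28:29]
pos 30 'b': at 4 (fail-walked)
pos 31 'b': at 5  ** P2@[30:31]
pos 32 'b': at 5 (fail-walked)  ** P2@[31:32]
pos 33 'e': at 1 (fail-walked)  ** P0@[33:33]

Matches: [[0,0],[1,4],[3,0],[4,0],[7,2],[7,3],[9,0],[11,0],[15,5],[16,0],[18,5],[22,5],[24,1],[25,0],[26,4],[27,0],[29,5],[31,2],[32,2],[33,0]]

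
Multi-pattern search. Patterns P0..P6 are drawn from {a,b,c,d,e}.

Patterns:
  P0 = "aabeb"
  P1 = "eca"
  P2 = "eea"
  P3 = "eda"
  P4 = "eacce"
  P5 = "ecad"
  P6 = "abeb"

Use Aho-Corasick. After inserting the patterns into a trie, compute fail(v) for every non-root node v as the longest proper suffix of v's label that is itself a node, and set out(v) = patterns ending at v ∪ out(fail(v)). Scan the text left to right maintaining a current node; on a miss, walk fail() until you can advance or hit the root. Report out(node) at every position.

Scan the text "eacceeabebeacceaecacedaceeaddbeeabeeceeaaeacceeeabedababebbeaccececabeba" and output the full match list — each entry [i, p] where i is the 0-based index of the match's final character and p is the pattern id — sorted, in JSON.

Construct AC machine:
Trie nodes:
  n0 'ε': a→1 e→6
  n1 'a': a→2 b→18
  n2 'aa': b→3
  n3 'aab': e→4
  n4 'aabe': b→5
  n5 'aabeb': ·  [P0 ends]
  n6 'e': a→13 c→7 d→11 e→9
  n7 'ec': a→8
  n8 'eca': d→17  [P1 ends]
  n9 'ee': a→10
  n10 'eea': ·  [P2 ends]
  n11 'ed': a→12
  n12 'eda': ·  [P3 ends]
  n13 'ea': c→14
  n14 'eac': c→15
  n15 'eacc': e→16
  n16 'eacce': ·  [P4 ends]
  n17 'ecad': ·  [P5 ends]
  n18 'ab': e→19
  n19 'abe': b→20
  n20 'abeb': ·  [P6 ends]

Failure links (BFS by depth):
  fail(1) 'a': from fail(0)=0 chase 'a': 0 ⇒ 0;  out=∅∪out(0)=∅
  fail(6) 'e': from fail(0)=0 chase 'e': 0 ⇒ 0;  out=∅∪out(0)=∅
  fail(2) 'aa': from fail(1)=0 chase 'a': 0 ⇒ 1;  out=∅∪out(1)=∅
  fail(7) 'ec': from fail(6)=0 chase 'c': 0 ⇒ 0;  out=∅∪out(0)=∅
  fail(9) 'ee': from fail(6)=0 chase 'e': 0 ⇒ 6;  out=∅∪out(6)=∅
  fail(11) 'ed': from fail(6)=0 chase 'd': 0 ⇒ 0;  out=∅∪out(0)=∅
  fail(13) 'ea': from fail(6)=0 chase 'a': 0 ⇒ 1;  out=∅∪out(1)=∅
  fail(18) 'ab': from fail(1)=0 chase 'b': 0 ⇒ 0;  out=∅∪out(0)=∅
  fail(3) 'aab': from fail(2)=1 chase 'b': 1 ⇒ 18;  out=∅∪out(18)=∅
  fail(8) 'eca': from fail(7)=0 chase 'a': 0 ⇒ 1;  out={1}∪out(1)={1}
  fail(10) 'eea': from fail(9)=6 chase 'a': 6 ⇒ 13;  out={2}∪out(13)={2}
  fail(12) 'eda': from fail(11)=0 chase 'a': 0 ⇒ 1;  out={3}∪out(1)={3}
  fail(14) 'eac': from fail(13)=1 chase 'c': 1→0 ⇒ 0;  out=∅∪out(0)=∅
  fail(19) 'abe': from fail(18)=0 chase 'e': 0 ⇒ 6;  out=∅∪out(6)=∅
  fail(4) 'aabe': from fail(3)=18 chase 'e': 18 ⇒ 19;  out=∅∪out(19)=∅
  fail(15) 'eacc': from fail(14)=0 chase 'c': 0 ⇒ 0;  out=∅∪out(0)=∅
  fail(17) 'ecad': from fail(8)=1 chase 'd': 1→0 ⇒ 0;  out={5}∪out(0)={5}
  fail(20) 'abeb': from fail(19)=6 chase 'b': 6→0 ⇒ 0;  out={6}∪out(0)={6}
  fail(5) 'aabeb': from fail(4)=19 chase 'b': 19 ⇒ 20;  out={0}∪out(20)={0,6}
  fail(16) 'eacce': from fail(15)=0 chase 'e': 0 ⇒ 6;  out={4}∪out(6)={4}

Run:
pos 0 'e': at 6
pos 1 'a': at 13
pos 2 'c': at 14
pos 3 'c': at 15
pos 4 'e': at 16  → match P4@[0:4]
pos 5 'e': at 9 (fail-walked)
pos 6 'a': at 10  → match P2@[4:6]
pos 7 'b': at 18 (fail-walked)
pos 8 'e': at 19
pos 9 'b': at 20  → match P6@[6:9]
pos 10 'e': at 6 (fail-walked)
pos 11 'a': at 13
pos 12 'c': at 14
pos 13 'c': at 15
pos 14 'e': at 16  → match P4@[10:14]
pos 15 'a': at 13 (fail-walked)
pos 16 'e': at 6 (fail-walked)
pos 17 'c': at 7
pos 18 'a': at 8  → match P1@[16:18]
pos 19 'c': at 0 (fail-walked)
pos 20 'e': at 6
pos 21 'd': at 11
pos 22 'a': at 12  → match P3@[20:22]
pos 23 'c': at 0 (fail-walked)
pos 24 'e': at 6
pos 25 'e': at 9
pos 26 'a': at 10  → match P2@[24:26]
pos 27 'd': at 0 (fail-walked)
pos 28 'd': at 0
pos 29 'b': at 0
pos 30 'e': at 6
pos 31 'e': at 9
pos 32 'a': at 10  → match P2@[30:32]
pos 33 'b': at 18 (fail-walked)
pos 34 'e': at 19
pos 35 'e': at 9 (fail-walked)
pos 36 'c': at 7 (fail-walked)
pos 37 'e': at 6 (fail-walked)
pos 38 'e': at 9
pos 39 'a': at 10  → match P2@[37:39]
pos 40 'a': at 2 (fail-walked)
pos 41 'e': at 6 (fail-walked)
pos 42 'a': at 13
pos 43 'c': at 14
pos 44 'c': at 15
pos 45 'e': at 16  → match P4@[41:45]
pos 46 'e': at 9 (fail-walked)
pos 47 'e': at 9 (fail-walked)
pos 48 'a': at 10  → match P2@[46:48]
pos 49 'b': at 18 (fail-walked)
pos 50 'e': at 19
pos 51 'd': at 11 (fail-walked)
pos 52 'a': at 12  → match P3@[50:52]
pos 53 'b': at 18 (fail-walked)
pos 54 'a': at 1 (fail-walked)
pos 55 'b': at 18
pos 56 'e': at 19
pos 57 'b': at 20  → match P6@[54:57]
pos 58 'b': at 0 (fail-walked)
pos 59 'e': at 6
pos 60 'a': at 13
pos 61 'c': at 14
pos 62 'c': at 15
pos 63 'e': at 16  → match P4@[59:63]
pos 64 'c': at 7 (fail-walked)
pos 65 'e': at 6 (fail-walked)
pos 66 'c': at 7
pos 67 'a': at 8  → match P1@[65:67]
pos 68 'b': at 18 (fail-walked)
pos 69 'e': at 19
pos 70 'b': at 20  → match P6@[67:70]
pos 71 'a': at 1 (fail-walked)

Result: [[4,4],[6,2],[9,6],[14,4],[18,1],[22,3],[26,2],[32,2],[39,2],[45,4],[48,2],[52,3],[57,6],[63,4],[67,1],[70,6]]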